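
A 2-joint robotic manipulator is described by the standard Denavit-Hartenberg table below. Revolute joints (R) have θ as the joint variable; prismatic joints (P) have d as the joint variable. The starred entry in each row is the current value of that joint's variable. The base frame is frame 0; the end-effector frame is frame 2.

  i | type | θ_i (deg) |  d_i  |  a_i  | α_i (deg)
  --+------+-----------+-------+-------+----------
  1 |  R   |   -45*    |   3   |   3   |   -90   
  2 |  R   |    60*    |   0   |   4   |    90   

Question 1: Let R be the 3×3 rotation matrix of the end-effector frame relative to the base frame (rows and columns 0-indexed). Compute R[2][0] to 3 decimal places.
End-effector x-axis (col 0 of R) = (0.3536,-0.3536,-0.8660)
R[2][0] = -0.8660

-0.866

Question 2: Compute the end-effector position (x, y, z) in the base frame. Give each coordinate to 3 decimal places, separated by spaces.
3.536 -3.536 -0.464

after link 1: o_1 = (2.1213, -2.1213, 3.0000)
after link 2: o_2 = (3.5355, -3.5355, -0.4641)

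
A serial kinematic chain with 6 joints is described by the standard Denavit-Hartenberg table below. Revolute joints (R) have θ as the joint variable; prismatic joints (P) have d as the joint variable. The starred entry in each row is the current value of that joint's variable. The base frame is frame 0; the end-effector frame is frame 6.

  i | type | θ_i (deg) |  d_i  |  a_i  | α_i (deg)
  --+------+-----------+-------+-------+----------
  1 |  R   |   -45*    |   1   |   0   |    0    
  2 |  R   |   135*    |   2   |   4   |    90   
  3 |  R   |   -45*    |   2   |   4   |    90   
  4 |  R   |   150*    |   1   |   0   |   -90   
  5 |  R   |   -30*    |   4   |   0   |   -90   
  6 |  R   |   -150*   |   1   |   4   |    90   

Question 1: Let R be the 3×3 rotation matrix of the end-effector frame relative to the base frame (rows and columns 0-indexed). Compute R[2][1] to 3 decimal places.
End-effector y-axis (col 1 of R) = (0.2500,0.3062,0.9186)
R[2][1] = 0.9186

0.919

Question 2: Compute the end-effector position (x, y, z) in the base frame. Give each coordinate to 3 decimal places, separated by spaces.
-4.446 7.368 1.892

after link 1: o_1 = (0.0000, 0.0000, 1.0000)
after link 2: o_2 = (0.0000, 4.0000, 3.0000)
after link 3: o_3 = (2.0000, 6.8284, 0.1716)
after link 4: o_4 = (2.0000, 6.1213, -0.5355)
after link 5: o_5 = (-1.4641, 4.7071, 0.8787)
after link 6: o_6 = (-4.4462, 7.3680, 1.8920)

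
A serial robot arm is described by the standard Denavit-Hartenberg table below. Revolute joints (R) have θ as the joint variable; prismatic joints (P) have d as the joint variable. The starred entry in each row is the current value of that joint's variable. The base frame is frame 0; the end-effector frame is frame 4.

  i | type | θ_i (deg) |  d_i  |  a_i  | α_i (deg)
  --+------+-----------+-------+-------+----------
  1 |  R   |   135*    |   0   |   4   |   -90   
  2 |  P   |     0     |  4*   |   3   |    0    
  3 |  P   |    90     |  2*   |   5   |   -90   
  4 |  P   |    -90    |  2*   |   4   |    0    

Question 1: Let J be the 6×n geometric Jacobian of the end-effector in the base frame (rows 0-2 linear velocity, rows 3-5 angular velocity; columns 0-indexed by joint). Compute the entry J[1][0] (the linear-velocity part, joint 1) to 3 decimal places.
axis z_0 = ẑ; lever o_n−o_0 = (-10.6066,-3.5355,-5.0000)
cross product → J_v[:, 0] = (3.5355,-10.6066,0.0000)
J_ω[:, 0] = z_0
entry J[1][0] = -10.6066

-10.607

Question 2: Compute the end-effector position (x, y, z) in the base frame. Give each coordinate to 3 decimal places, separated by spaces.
-10.607 -3.536 -5.000

after link 1: o_1 = (-2.8284, 2.8284, 0.0000)
after link 2: o_2 = (-7.7782, 2.1213, 0.0000)
after link 3: o_3 = (-9.1924, 0.7071, -5.0000)
after link 4: o_4 = (-10.6066, -3.5355, -5.0000)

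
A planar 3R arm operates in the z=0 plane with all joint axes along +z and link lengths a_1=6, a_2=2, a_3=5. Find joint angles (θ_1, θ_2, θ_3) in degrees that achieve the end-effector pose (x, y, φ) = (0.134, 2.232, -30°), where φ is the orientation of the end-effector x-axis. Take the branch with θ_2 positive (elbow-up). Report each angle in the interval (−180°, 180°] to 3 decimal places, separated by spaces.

113.130 90.002 126.868

wrist centre = target − a_3·(cos φ, sin φ) = (-4.1961, 4.7320)
cos θ_2 = (39.9993−6²−2²)/(2·6·2) = -0.0000; θ_2 = 90.0017° (elbow-up)
β = atan2(4.7320,-4.1961) = 131.5652°; ψ = atan2(2.0000,5.9999) = 18.4351°
θ_1 = β − ψ = 113.1301°
θ_3 = φ − θ_1 − θ_2 = 126.8683° (wrapped to (-180°,180°])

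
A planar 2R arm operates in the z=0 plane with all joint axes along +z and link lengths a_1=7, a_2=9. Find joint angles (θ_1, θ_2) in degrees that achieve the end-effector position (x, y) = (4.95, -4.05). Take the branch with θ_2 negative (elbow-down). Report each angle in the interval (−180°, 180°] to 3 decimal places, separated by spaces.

45.003 -135.000

cos θ_2 = (40.9050−7²−9²)/(2·7·9) = -0.7071; θ_2 = -134.9997° (elbow-down)
β = atan2(-4.0500,4.9500) = -39.2894°; ψ = atan2(-6.3640,0.6361) = -84.2923°
θ_1 = β − ψ = 45.0029°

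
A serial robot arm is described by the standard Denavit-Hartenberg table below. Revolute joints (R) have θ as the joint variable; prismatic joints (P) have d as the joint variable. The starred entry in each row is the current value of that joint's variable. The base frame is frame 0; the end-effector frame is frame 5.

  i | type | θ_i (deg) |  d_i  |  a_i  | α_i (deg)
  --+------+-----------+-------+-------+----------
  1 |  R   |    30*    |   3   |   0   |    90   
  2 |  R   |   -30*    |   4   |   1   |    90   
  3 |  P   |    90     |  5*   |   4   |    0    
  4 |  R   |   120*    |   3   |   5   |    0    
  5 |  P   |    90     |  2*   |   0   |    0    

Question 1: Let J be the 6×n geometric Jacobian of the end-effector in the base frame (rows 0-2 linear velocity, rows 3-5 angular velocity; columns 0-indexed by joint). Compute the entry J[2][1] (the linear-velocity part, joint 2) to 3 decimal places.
-7.884

axis z_1 = (0.5000,-0.8660,0.0000); lever o_n−o_1 = (-4.0777,-8.7051,-6.9952)
cross product → J_v[:, 1] = (6.0580,3.4976,-7.8840)
J_ω[:, 1] = z_1
entry J[2][1] = -7.8840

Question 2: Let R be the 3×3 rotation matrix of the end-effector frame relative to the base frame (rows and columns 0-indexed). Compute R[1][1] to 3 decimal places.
End-effector y-axis (col 1 of R) = (0.8995,-0.0580,-0.4330)
R[1][1] = -0.0580

-0.058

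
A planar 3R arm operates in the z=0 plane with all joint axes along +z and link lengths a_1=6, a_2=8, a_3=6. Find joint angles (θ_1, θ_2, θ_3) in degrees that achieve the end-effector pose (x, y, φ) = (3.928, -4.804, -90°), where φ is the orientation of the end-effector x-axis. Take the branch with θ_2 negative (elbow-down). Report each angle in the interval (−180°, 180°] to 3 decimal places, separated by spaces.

wrist centre = target − a_3·(cos φ, sin φ) = (3.9280, 1.1960)
cos θ_2 = (16.8596−6²−8²)/(2·6·8) = -0.8660; θ_2 = -150.0023° (elbow-down)
β = atan2(1.1960,3.9280) = 16.9345°; ψ = atan2(-3.9997,-0.9284) = -103.0674°
θ_1 = β − ψ = 120.0019°
θ_3 = φ − θ_1 − θ_2 = -59.9996° (wrapped to (-180°,180°])

120.002 -150.002 -60.000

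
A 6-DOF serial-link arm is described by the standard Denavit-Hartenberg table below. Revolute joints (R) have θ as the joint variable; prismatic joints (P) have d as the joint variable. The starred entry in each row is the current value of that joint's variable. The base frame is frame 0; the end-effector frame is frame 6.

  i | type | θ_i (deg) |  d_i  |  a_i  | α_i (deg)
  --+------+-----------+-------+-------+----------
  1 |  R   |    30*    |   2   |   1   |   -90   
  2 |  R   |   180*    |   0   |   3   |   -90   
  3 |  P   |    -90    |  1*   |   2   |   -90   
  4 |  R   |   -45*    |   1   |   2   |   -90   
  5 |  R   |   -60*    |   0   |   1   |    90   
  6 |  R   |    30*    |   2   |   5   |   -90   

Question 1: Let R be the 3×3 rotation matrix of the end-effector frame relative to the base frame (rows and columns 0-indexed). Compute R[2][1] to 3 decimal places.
End-effector y-axis (col 1 of R) = (0.1268,0.7803,0.6124)
R[2][1] = 0.6124

0.612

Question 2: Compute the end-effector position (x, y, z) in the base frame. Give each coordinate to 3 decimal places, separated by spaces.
after link 1: o_1 = (0.8660, 0.5000, 2.0000)
after link 2: o_2 = (-1.7321, -1.0000, 2.0000)
after link 3: o_3 = (-2.7321, 0.7321, 3.0000)
after link 4: o_4 = (-4.3052, 1.4568, 4.4142)
after link 5: o_5 = (-5.2320, 1.3300, 4.7678)
after link 6: o_6 = (-10.3826, 0.7511, 3.3062)

-10.383 0.751 3.306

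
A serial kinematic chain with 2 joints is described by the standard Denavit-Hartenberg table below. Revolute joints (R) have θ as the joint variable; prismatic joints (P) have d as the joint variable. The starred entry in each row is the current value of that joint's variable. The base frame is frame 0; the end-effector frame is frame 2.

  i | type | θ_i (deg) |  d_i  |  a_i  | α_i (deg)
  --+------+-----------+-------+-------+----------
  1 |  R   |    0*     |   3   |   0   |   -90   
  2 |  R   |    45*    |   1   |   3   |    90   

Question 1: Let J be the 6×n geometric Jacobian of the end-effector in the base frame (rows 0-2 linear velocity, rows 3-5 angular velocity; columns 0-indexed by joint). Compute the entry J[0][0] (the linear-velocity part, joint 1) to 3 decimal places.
-1.000

axis z_0 = ẑ; lever o_n−o_0 = (2.1213,1.0000,0.8787)
cross product → J_v[:, 0] = (-1.0000,2.1213,0.0000)
J_ω[:, 0] = z_0
entry J[0][0] = -1.0000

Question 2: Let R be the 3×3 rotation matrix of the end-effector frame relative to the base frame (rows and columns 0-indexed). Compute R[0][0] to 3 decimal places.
End-effector x-axis (col 0 of R) = (0.7071,0.0000,-0.7071)
R[0][0] = 0.7071

0.707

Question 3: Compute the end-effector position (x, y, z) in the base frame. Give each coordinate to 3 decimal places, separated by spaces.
2.121 1.000 0.879

after link 1: o_1 = (0.0000, 0.0000, 3.0000)
after link 2: o_2 = (2.1213, 1.0000, 0.8787)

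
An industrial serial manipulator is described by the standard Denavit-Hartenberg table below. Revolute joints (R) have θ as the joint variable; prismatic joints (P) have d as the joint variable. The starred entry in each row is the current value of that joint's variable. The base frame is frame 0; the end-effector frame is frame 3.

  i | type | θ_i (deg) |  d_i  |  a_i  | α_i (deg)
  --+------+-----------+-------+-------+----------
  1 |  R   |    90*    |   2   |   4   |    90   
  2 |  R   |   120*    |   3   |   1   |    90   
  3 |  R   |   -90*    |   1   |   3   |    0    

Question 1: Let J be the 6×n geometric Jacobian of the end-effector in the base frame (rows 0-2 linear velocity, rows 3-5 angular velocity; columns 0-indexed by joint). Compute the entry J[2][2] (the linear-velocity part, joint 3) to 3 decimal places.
axis z_2 = (0.0000,0.8660,0.5000); lever o_n−o_2 = (-3.0000,0.8660,0.5000)
cross product → J_v[:, 2] = (-0.0000,-1.5000,2.5981)
J_ω[:, 2] = z_2
entry J[2][2] = 2.5981

2.598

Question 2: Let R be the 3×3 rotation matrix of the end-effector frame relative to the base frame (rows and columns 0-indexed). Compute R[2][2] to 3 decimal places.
End-effector z-axis (col 2 of R) = (0.0000,0.8660,0.5000)
R[2][2] = 0.5000

0.500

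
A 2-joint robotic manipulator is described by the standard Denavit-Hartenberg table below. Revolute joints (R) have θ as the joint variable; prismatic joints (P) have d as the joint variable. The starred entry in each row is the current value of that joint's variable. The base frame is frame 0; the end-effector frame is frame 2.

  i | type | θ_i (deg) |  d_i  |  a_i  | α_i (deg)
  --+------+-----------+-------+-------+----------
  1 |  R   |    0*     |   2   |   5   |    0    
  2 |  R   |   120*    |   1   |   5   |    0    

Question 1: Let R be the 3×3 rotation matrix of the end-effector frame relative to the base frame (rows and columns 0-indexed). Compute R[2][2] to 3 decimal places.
End-effector z-axis (col 2 of R) = (0.0000,0.0000,1.0000)
R[2][2] = 1.0000

1.000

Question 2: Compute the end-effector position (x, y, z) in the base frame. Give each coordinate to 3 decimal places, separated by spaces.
after link 1: o_1 = (5.0000, 0.0000, 2.0000)
after link 2: o_2 = (2.5000, 4.3301, 3.0000)

2.500 4.330 3.000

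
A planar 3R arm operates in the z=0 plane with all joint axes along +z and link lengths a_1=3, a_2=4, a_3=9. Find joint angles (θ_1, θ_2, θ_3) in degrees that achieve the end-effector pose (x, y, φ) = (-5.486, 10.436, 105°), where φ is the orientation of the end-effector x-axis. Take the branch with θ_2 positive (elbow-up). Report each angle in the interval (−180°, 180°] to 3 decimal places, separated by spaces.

wrist centre = target − a_3·(cos φ, sin φ) = (-3.1566, 1.7427)
cos θ_2 = (13.0012−3²−4²)/(2·3·4) = -0.5000; θ_2 = 119.9967° (elbow-up)
β = atan2(1.7427,-3.1566) = 151.0984°; ψ = atan2(3.4642,1.0002) = 73.8954°
θ_1 = β − ψ = 77.2030°
θ_3 = φ − θ_1 − θ_2 = -92.1998° (wrapped to (-180°,180°])

77.203 119.997 -92.200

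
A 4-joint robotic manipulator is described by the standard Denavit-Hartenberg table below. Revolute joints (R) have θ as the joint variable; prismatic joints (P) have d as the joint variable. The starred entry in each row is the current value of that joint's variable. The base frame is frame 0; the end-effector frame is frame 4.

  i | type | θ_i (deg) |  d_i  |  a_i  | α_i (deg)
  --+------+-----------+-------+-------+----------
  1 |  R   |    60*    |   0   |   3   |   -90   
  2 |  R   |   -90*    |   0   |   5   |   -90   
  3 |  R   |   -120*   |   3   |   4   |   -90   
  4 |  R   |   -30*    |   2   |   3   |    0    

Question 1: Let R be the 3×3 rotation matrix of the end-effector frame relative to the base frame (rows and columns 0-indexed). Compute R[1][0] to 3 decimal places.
0.808

End-effector x-axis (col 0 of R) = (-0.3995,0.8080,-0.4330)
R[1][0] = 0.8080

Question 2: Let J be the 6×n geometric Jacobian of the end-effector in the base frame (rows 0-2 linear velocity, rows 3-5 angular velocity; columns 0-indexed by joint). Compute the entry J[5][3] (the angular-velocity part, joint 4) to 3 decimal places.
0.866

axis z_3 = (-0.4330,0.2500,0.8660); lever o_n−o_3 = (-2.0646,2.9240,0.4330)
cross product → J_v[:, 3] = (-2.4240,-1.6005,-0.7500)
J_ω[:, 3] = z_3
entry J[5][3] = 0.8660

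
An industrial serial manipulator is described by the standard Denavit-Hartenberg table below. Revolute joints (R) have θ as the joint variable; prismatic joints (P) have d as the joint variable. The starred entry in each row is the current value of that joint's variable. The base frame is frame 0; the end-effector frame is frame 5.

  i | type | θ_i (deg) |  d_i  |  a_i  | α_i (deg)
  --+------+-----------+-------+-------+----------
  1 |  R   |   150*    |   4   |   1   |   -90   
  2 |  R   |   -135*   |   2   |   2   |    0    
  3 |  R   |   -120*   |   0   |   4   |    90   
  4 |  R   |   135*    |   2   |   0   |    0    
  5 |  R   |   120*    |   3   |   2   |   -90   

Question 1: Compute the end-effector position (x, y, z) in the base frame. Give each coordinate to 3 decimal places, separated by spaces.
after link 1: o_1 = (-0.8660, 0.5000, 4.0000)
after link 2: o_2 = (-0.6413, -1.9392, 5.4142)
after link 3: o_3 = (0.2553, -2.4568, 1.5505)
after link 4: o_4 = (-1.4177, -1.4909, 1.0329)
after link 5: o_5 = (-3.0774, 1.6980, 0.7564)

-3.077 1.698 0.756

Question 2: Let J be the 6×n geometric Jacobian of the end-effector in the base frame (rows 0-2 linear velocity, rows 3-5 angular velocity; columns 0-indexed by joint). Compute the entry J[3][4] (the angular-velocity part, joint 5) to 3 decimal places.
axis z_4 = (-0.8365,0.4830,-0.2588); lever o_n−o_4 = (-1.6596,3.1889,-0.2765)
cross product → J_v[:, 4] = (0.6918,0.1983,-1.8660)
J_ω[:, 4] = z_4
entry J[3][4] = -0.8365

-0.837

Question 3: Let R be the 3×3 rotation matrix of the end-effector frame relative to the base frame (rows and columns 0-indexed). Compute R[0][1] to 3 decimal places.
0.837

End-effector y-axis (col 1 of R) = (0.8365,-0.4830,0.2588)
R[0][1] = 0.8365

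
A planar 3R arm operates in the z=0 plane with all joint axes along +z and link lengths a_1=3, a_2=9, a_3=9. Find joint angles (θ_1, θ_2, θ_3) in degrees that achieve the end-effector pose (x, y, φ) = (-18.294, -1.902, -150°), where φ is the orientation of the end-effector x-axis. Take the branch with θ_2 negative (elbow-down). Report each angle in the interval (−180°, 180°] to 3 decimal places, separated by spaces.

-147.791 -60.006 57.797

wrist centre = target − a_3·(cos φ, sin φ) = (-10.4998, 2.5980)
cos θ_2 = (116.9948−3²−9²)/(2·3·9) = 0.4999; θ_2 = -60.0064° (elbow-down)
β = atan2(2.5980,-10.4998) = 166.1022°; ψ = atan2(-7.7947,7.4991) = -46.1073°
θ_1 = β − ψ = 212.2095°
θ_3 = φ − θ_1 − θ_2 = 57.7969° (wrapped to (-180°,180°])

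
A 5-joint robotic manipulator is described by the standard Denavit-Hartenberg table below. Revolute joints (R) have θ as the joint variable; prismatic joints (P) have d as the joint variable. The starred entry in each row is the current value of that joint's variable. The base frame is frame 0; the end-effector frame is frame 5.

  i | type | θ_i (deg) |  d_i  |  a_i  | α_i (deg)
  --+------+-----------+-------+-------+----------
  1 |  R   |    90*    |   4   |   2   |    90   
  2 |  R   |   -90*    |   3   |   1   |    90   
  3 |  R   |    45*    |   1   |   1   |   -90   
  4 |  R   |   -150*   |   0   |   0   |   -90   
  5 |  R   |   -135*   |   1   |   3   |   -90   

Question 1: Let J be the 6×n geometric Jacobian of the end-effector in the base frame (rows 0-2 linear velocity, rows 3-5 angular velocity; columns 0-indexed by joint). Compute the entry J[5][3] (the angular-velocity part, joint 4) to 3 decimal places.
axis z_3 = (0.7071,-0.0000,0.7071); lever o_n−o_3 = (3.1526,0.1946,-0.1526)
cross product → J_v[:, 3] = (-0.1376,2.3371,0.1376)
J_ω[:, 3] = z_3
entry J[5][3] = 0.7071

0.707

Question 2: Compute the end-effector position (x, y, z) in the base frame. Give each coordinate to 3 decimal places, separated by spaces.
after link 1: o_1 = (0.0000, 2.0000, 4.0000)
after link 2: o_2 = (3.0000, 2.0000, 3.0000)
after link 3: o_3 = (3.7071, 1.0000, 2.2929)
after link 4: o_4 = (3.7071, 1.0000, 2.2929)
after link 5: o_5 = (6.8597, 1.1946, 2.1403)

6.860 1.195 2.140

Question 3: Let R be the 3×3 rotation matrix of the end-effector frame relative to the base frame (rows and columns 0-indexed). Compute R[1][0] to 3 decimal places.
0.354

End-effector x-axis (col 0 of R) = (0.9330,0.3536,0.0670)
R[1][0] = 0.3536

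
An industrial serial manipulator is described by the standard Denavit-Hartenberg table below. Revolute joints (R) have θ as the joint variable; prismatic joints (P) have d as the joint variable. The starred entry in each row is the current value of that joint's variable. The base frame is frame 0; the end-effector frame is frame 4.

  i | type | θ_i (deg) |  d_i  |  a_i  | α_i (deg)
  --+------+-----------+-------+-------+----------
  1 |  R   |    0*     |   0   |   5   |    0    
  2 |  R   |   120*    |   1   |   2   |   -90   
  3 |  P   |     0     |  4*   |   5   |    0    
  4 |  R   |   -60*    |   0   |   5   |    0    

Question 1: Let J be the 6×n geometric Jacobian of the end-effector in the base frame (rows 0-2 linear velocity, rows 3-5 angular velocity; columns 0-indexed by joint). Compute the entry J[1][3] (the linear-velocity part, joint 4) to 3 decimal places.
axis z_3 = (-0.8660,-0.5000,0.0000); lever o_n−o_3 = (-1.2500,2.1651,4.3301)
cross product → J_v[:, 3] = (-2.1651,3.7500,-2.5000)
J_ω[:, 3] = z_3
entry J[1][3] = 3.7500

3.750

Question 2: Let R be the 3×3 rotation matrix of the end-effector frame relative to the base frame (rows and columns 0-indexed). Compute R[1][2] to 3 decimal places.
End-effector z-axis (col 2 of R) = (-0.8660,-0.5000,0.0000)
R[1][2] = -0.5000

-0.500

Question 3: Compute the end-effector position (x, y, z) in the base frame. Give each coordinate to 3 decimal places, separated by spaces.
-3.214 6.227 5.330

after link 1: o_1 = (5.0000, 0.0000, 0.0000)
after link 2: o_2 = (4.0000, 1.7321, 1.0000)
after link 3: o_3 = (-1.9641, 4.0622, 1.0000)
after link 4: o_4 = (-3.2141, 6.2272, 5.3301)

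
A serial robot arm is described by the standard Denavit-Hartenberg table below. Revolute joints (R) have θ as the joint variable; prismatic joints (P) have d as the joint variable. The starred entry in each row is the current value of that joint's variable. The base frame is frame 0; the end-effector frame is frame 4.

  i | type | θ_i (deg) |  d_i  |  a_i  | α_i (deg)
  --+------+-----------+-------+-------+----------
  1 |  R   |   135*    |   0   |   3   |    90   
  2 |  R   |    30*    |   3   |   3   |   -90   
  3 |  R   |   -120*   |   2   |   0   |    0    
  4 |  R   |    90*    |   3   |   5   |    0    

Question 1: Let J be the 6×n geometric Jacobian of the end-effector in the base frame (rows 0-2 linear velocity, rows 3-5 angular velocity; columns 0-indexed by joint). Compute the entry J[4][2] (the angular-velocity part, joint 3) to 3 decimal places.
axis z_2 = (0.3536,-0.3536,0.8660); lever o_n−o_2 = (0.8839,2.6517,6.4952)
cross product → J_v[:, 2] = (-4.5928,-1.5309,1.2500)
J_ω[:, 2] = z_2
entry J[4][2] = -0.3536

-0.354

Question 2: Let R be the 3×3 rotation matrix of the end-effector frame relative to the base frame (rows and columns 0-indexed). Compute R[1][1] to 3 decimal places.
-0.306

End-effector y-axis (col 1 of R) = (-0.9186,-0.3062,0.2500)
R[1][1] = -0.3062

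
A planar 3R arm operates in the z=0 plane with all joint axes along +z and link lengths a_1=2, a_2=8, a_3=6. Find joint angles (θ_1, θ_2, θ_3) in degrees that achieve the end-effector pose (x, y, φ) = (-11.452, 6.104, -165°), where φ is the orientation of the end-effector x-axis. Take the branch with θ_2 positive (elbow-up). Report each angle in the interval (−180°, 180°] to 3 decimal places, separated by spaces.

wrist centre = target − a_3·(cos φ, sin φ) = (-5.6564, 7.6569)
cos θ_2 = (90.6237−2²−8²)/(2·2·8) = 0.7070; θ_2 = 45.0094° (elbow-up)
β = atan2(7.6569,-5.6564) = 126.4546°; ψ = atan2(5.6578,7.6559) = 36.4647°
θ_1 = β − ψ = 89.9900°
θ_3 = φ − θ_1 − θ_2 = 60.0006° (wrapped to (-180°,180°])

89.990 45.009 60.001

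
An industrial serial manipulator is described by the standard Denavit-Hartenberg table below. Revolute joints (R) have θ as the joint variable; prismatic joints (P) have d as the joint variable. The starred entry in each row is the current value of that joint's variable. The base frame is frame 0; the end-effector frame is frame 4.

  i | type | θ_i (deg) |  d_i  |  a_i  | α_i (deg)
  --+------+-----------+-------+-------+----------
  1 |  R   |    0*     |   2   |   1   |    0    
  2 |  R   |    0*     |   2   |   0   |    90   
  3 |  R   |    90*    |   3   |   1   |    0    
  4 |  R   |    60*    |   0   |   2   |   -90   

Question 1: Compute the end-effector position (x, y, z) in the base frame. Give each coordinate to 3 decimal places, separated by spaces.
after link 1: o_1 = (1.0000, 0.0000, 2.0000)
after link 2: o_2 = (1.0000, 0.0000, 4.0000)
after link 3: o_3 = (1.0000, -3.0000, 5.0000)
after link 4: o_4 = (-0.7321, -3.0000, 6.0000)

-0.732 -3.000 6.000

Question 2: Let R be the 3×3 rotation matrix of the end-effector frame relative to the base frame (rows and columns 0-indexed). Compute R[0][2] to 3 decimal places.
End-effector z-axis (col 2 of R) = (-0.5000,-0.0000,-0.8660)
R[0][2] = -0.5000

-0.500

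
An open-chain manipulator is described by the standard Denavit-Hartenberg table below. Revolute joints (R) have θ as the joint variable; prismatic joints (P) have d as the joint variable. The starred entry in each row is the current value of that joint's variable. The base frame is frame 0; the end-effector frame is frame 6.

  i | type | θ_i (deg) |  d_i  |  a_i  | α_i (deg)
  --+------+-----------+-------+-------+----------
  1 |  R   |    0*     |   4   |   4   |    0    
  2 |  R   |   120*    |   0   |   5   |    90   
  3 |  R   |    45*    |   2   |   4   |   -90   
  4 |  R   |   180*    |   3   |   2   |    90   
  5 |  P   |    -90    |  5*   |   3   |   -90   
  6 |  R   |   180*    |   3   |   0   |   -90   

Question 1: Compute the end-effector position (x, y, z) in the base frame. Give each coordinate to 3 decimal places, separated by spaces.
-0.745 2.218 3.293

after link 1: o_1 = (4.0000, 0.0000, 4.0000)
after link 2: o_2 = (1.5000, 4.3301, 4.0000)
after link 3: o_3 = (1.8178, 7.7796, 6.8284)
after link 4: o_4 = (3.5856, 4.7178, 7.5355)
after link 5: o_5 = (-1.8052, 4.0549, 5.4142)
after link 6: o_6 = (-0.7445, 2.2178, 3.2929)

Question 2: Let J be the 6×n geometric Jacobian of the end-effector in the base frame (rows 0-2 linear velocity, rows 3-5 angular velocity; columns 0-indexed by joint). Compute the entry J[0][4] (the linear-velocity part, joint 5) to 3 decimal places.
prismatic axis z_4 = (-0.8660,-0.5000,0.0000)
J_v[:, 4] = z_4; J_ω[:, 4] = (0,0,0)
entry J[0][4] = -0.8660

-0.866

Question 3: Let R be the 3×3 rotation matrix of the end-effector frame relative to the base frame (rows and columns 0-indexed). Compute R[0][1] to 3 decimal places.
-0.354

End-effector y-axis (col 1 of R) = (-0.3536,0.6124,0.7071)
R[0][1] = -0.3536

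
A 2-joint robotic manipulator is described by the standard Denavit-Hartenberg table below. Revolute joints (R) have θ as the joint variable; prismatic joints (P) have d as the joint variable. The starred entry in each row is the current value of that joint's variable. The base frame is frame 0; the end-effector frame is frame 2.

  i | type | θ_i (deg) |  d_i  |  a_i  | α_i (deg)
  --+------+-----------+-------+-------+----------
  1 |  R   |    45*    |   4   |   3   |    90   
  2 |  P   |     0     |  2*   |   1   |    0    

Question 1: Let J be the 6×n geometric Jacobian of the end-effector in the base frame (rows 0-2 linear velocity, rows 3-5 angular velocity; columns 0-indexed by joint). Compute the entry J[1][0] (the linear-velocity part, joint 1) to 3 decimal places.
axis z_0 = ẑ; lever o_n−o_0 = (4.2426,1.4142,4.0000)
cross product → J_v[:, 0] = (-1.4142,4.2426,0.0000)
J_ω[:, 0] = z_0
entry J[1][0] = 4.2426

4.243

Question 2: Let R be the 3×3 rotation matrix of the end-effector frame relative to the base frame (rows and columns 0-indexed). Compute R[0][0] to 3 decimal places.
End-effector x-axis (col 0 of R) = (0.7071,0.7071,0.0000)
R[0][0] = 0.7071

0.707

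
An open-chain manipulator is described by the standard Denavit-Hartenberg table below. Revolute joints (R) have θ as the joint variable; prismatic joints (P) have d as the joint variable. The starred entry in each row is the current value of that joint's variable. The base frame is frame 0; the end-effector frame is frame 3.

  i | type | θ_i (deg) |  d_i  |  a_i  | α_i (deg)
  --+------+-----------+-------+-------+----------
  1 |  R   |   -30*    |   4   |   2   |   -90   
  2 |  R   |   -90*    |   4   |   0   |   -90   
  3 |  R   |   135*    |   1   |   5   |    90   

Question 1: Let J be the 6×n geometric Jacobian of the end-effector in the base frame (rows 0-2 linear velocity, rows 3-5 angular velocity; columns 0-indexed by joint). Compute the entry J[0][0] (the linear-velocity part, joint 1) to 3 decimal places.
axis z_0 = ẑ; lever o_n−o_0 = (2.8303,-1.0978,0.4645)
cross product → J_v[:, 0] = (1.0978,2.8303,-0.0000)
J_ω[:, 0] = z_0
entry J[0][0] = 1.0978

1.098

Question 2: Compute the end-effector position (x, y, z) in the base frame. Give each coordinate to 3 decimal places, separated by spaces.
2.830 -1.098 0.464

after link 1: o_1 = (1.7321, -1.0000, 4.0000)
after link 2: o_2 = (3.7321, 2.4641, 4.0000)
after link 3: o_3 = (2.8303, -1.0978, 0.4645)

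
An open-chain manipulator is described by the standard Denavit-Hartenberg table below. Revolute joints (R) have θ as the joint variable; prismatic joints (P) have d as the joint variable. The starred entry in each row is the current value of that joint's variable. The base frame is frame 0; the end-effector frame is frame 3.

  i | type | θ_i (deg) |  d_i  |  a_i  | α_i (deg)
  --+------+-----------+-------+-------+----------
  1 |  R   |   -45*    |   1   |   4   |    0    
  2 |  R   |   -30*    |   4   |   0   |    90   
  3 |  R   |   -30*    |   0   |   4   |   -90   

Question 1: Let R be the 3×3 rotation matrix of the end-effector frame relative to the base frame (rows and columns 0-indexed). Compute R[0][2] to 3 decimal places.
0.129

End-effector z-axis (col 2 of R) = (0.1294,-0.4830,0.8660)
R[0][2] = 0.1294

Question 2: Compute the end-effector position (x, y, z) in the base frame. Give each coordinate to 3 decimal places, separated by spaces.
3.725 -6.174 3.000

after link 1: o_1 = (2.8284, -2.8284, 1.0000)
after link 2: o_2 = (2.8284, -2.8284, 5.0000)
after link 3: o_3 = (3.7250, -6.1745, 3.0000)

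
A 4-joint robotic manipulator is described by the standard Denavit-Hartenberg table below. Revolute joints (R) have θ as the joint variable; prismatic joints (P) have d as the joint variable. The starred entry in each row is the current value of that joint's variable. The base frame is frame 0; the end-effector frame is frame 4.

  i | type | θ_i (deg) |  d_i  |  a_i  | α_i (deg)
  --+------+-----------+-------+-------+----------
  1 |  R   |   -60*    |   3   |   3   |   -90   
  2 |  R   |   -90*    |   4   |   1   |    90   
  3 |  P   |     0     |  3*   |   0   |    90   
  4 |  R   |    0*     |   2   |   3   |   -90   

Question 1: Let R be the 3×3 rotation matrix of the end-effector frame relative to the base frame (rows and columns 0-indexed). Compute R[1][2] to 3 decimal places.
End-effector z-axis (col 2 of R) = (-0.5000,0.8660,0.0000)
R[1][2] = 0.8660

0.866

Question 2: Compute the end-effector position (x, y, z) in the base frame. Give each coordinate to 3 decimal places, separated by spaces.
after link 1: o_1 = (1.5000, -2.5981, 3.0000)
after link 2: o_2 = (4.9641, -0.5981, 4.0000)
after link 3: o_3 = (3.4641, 2.0000, 4.0000)
after link 4: o_4 = (1.7321, 1.0000, 7.0000)

1.732 1.000 7.000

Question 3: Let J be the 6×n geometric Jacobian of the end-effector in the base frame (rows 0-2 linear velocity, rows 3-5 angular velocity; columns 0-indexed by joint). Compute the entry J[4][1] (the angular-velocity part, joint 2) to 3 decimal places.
0.500

axis z_1 = (0.8660,0.5000,0.0000); lever o_n−o_1 = (0.2321,3.5981,4.0000)
cross product → J_v[:, 1] = (2.0000,-3.4641,3.0000)
J_ω[:, 1] = z_1
entry J[4][1] = 0.5000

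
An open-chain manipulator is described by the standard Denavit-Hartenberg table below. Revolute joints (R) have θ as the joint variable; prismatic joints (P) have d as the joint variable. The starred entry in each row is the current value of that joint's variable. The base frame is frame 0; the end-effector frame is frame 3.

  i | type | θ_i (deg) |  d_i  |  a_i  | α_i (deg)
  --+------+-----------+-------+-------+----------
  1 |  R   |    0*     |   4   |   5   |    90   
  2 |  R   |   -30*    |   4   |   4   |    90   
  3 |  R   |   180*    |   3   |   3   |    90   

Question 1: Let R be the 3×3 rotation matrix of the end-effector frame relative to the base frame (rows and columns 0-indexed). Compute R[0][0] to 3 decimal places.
End-effector x-axis (col 0 of R) = (-0.8660,-0.0000,0.5000)
R[0][0] = -0.8660

-0.866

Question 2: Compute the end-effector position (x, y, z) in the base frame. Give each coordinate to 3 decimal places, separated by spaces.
after link 1: o_1 = (5.0000, 0.0000, 4.0000)
after link 2: o_2 = (8.4641, -4.0000, 2.0000)
after link 3: o_3 = (4.3660, -4.0000, 0.9019)

4.366 -4.000 0.902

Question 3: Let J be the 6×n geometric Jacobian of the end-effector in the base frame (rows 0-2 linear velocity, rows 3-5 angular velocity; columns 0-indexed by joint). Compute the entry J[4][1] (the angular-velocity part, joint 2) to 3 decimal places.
-1.000

axis z_1 = (0.0000,-1.0000,0.0000); lever o_n−o_1 = (-0.6340,-4.0000,-3.0981)
cross product → J_v[:, 1] = (3.0981,-0.0000,-0.6340)
J_ω[:, 1] = z_1
entry J[4][1] = -1.0000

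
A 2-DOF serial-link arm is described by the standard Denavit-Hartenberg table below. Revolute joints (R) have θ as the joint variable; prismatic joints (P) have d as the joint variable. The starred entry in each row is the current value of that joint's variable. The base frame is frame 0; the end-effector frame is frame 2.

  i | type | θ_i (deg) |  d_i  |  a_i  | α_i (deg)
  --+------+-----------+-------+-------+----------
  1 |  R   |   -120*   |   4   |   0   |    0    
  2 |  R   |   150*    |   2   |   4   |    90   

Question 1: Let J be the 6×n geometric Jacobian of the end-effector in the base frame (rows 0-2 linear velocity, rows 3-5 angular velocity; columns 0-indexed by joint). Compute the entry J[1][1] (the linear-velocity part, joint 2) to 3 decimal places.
3.464

axis z_1 = (0.0000,0.0000,1.0000); lever o_n−o_1 = (3.4641,2.0000,2.0000)
cross product → J_v[:, 1] = (-2.0000,3.4641,0.0000)
J_ω[:, 1] = z_1
entry J[1][1] = 3.4641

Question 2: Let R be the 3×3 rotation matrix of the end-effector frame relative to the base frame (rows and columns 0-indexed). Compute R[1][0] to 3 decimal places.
0.500

End-effector x-axis (col 0 of R) = (0.8660,0.5000,0.0000)
R[1][0] = 0.5000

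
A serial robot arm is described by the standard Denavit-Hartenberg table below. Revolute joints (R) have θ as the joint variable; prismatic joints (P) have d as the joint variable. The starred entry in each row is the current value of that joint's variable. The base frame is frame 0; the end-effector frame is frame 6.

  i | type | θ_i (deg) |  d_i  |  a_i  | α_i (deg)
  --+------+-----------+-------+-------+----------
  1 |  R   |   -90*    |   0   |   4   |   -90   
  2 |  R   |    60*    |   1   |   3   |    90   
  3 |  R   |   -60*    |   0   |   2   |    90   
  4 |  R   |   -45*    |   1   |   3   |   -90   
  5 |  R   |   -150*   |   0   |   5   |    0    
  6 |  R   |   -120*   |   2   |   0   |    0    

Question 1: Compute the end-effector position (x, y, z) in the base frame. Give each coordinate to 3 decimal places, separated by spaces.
-2.892 -6.642 0.133

after link 1: o_1 = (0.0000, -4.0000, 0.0000)
after link 2: o_2 = (1.0000, -5.5000, -2.5981)
after link 3: o_3 = (-0.7321, -6.0000, -3.4641)
after link 4: o_4 = (-3.0692, -4.2602, -4.6933)
after link 5: o_5 = (-1.6675, -5.0639, 0.0384)
after link 6: o_6 = (-2.8923, -6.6422, 0.1332)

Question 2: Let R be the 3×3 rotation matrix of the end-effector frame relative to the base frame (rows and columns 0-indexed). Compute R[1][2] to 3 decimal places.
-0.789

End-effector z-axis (col 2 of R) = (-0.6124,-0.7891,0.0474)
R[1][2] = -0.7891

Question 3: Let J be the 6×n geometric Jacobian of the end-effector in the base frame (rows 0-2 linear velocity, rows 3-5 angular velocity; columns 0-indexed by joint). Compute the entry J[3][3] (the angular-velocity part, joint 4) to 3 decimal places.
-0.500

axis z_3 = (-0.5000,0.4330,0.7500); lever o_n−o_3 = (-2.1602,-0.6422,3.5973)
cross product → J_v[:, 3] = (2.0393,0.1785,1.2565)
J_ω[:, 3] = z_3
entry J[3][3] = -0.5000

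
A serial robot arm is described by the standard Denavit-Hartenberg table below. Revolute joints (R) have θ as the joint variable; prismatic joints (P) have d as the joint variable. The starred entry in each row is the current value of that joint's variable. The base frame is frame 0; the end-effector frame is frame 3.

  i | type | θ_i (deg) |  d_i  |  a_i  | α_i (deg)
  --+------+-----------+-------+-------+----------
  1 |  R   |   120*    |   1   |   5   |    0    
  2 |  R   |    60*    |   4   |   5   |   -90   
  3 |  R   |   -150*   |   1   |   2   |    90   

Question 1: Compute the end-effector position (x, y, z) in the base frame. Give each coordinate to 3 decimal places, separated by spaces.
-5.768 3.330 6.000

after link 1: o_1 = (-2.5000, 4.3301, 1.0000)
after link 2: o_2 = (-7.5000, 4.3301, 5.0000)
after link 3: o_3 = (-5.7679, 3.3301, 6.0000)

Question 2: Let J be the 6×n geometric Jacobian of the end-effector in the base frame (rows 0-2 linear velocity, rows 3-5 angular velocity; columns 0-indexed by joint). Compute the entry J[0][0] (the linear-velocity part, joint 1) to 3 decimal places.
axis z_0 = ẑ; lever o_n−o_0 = (-5.7679,3.3301,6.0000)
cross product → J_v[:, 0] = (-3.3301,-5.7679,0.0000)
J_ω[:, 0] = z_0
entry J[0][0] = -3.3301

-3.330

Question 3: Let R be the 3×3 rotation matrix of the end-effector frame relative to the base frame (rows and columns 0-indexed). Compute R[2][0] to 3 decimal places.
End-effector x-axis (col 0 of R) = (0.8660,-0.0000,0.5000)
R[2][0] = 0.5000

0.500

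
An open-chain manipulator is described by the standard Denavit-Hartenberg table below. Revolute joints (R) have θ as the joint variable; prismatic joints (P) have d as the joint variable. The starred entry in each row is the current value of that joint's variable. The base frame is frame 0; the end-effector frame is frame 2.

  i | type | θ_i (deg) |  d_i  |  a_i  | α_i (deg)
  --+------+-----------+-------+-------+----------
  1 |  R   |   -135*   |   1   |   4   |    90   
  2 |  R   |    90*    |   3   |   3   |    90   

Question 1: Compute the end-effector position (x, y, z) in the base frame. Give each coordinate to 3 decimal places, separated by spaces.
after link 1: o_1 = (-2.8284, -2.8284, 1.0000)
after link 2: o_2 = (-4.9497, -0.7071, 4.0000)

-4.950 -0.707 4.000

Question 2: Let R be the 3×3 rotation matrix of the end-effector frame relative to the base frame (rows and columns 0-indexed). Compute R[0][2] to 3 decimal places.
-0.707

End-effector z-axis (col 2 of R) = (-0.7071,-0.7071,-0.0000)
R[0][2] = -0.7071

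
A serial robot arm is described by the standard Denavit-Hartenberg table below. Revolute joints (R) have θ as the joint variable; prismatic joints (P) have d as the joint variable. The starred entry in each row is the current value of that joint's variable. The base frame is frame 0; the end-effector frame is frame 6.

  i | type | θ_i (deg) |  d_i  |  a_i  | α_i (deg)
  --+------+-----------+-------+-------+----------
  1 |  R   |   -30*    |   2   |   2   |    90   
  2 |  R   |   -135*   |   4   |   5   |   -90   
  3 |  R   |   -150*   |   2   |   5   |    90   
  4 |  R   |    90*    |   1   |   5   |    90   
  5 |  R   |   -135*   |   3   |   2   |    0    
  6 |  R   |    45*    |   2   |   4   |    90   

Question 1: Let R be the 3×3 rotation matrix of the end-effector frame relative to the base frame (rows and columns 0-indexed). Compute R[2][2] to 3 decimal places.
0.707

End-effector z-axis (col 2 of R) = (-0.6124,0.3536,0.7071)
R[2][2] = 0.7071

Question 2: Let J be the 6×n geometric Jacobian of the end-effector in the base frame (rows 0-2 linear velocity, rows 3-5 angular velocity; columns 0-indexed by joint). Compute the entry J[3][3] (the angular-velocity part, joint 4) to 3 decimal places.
axis z_3 = (0.7392,0.5732,0.3536); lever o_n−o_3 = (0.3345,-7.4941,-1.0343)
cross product → J_v[:, 3] = (2.0567,0.8828,-5.7314)
J_ω[:, 3] = z_3
entry J[3][3] = 0.7392

0.739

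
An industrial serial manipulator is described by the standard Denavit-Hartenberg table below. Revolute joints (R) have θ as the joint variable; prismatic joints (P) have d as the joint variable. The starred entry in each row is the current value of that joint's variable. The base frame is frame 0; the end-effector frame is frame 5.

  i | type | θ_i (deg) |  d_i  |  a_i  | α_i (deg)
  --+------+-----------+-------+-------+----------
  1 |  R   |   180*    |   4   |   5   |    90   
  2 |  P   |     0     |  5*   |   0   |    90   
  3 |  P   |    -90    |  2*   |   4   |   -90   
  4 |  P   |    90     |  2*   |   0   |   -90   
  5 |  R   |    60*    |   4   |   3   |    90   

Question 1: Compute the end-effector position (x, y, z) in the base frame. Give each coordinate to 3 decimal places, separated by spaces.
after link 1: o_1 = (-5.0000, 0.0000, 4.0000)
after link 2: o_2 = (-5.0000, 5.0000, 4.0000)
after link 3: o_3 = (-5.0000, 1.0000, 2.0000)
after link 4: o_4 = (-7.0000, 1.0000, 2.0000)
after link 5: o_5 = (-4.4019, 5.0000, 3.5000)

-4.402 5.000 3.500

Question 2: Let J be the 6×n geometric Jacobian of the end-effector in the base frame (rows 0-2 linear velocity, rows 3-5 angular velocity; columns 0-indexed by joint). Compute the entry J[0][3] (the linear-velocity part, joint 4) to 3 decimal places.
prismatic axis z_3 = (-1.0000,0.0000,-0.0000)
J_v[:, 3] = z_3; J_ω[:, 3] = (0,0,0)
entry J[0][3] = -1.0000

-1.000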